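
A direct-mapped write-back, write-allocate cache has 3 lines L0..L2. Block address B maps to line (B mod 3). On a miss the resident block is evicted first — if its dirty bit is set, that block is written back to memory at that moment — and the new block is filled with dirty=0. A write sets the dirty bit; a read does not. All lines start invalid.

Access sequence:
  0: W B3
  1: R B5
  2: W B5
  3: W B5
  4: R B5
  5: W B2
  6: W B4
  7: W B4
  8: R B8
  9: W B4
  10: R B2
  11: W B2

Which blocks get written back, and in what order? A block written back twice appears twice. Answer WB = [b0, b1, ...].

WB = [5, 2]

  0 | W B3 → L0 miss [D]
  1 | R B5 → L2 miss [-]
  2 | W B5 → L2 hit [D]
  3 | W B5 → L2 hit [D]
  4 | R B5 → L2 hit [D]
  5 | W B2 → L2 miss wb→B5 [D]
  6 | W B4 → L1 miss [D]
  7 | W B4 → L1 hit [D]
  8 | R B8 → L2 miss wb→B2 [-]
  9 | W B4 → L1 hit [D]
  10 | R B2 → L2 miss [-]
  11 | W B2 → L2 hit [D]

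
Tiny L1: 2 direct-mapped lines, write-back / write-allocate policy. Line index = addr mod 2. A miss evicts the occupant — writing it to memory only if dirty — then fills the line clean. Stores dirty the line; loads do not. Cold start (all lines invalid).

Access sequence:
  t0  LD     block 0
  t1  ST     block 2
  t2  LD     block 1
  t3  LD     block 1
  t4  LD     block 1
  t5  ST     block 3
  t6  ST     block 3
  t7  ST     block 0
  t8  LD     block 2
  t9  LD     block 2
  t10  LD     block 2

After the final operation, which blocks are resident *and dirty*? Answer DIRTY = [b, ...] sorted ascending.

  0 | R B0 → L0 miss [-]
  1 | W B2 → L0 miss [D]
  2 | R B1 → L1 miss [-]
  3 | R B1 → L1 hit [-]
  4 | R B1 → L1 hit [-]
  5 | W B3 → L1 miss [D]
  6 | W B3 → L1 hit [D]
  7 | W B0 → L0 miss wb→B2 [D]
  8 | R B2 → L0 miss wb→B0 [-]
  9 | R B2 → L0 hit [-]
  10 | R B2 → L0 hit [-]

DIRTY = [3]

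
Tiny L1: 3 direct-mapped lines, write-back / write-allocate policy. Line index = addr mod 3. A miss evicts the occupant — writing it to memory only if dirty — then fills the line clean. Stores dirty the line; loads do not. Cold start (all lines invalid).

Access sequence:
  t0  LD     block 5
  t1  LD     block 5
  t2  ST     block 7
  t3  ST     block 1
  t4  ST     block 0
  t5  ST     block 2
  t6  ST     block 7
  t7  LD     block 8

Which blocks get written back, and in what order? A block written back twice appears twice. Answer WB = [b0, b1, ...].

  0 | R B5 → L2 miss [-]
  1 | R B5 → L2 hit [-]
  2 | W B7 → L1 miss [D]
  3 | W B1 → L1 miss wb→B7 [D]
  4 | W B0 → L0 miss [D]
  5 | W B2 → L2 miss [D]
  6 | W B7 → L1 miss wb→B1 [D]
  7 | R B8 → L2 miss wb→B2 [-]

WB = [7, 1, 2]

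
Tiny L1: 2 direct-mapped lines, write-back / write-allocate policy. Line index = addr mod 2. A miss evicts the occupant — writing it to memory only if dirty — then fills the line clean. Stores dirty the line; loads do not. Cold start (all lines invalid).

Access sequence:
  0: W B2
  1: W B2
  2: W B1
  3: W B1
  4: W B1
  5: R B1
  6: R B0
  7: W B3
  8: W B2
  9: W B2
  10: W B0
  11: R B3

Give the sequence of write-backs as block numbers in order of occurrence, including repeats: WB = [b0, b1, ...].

0: W B2 → L0 miss [D]
1: W B2 → L0 hit [D]
2: W B1 → L1 miss [D]
3: W B1 → L1 hit [D]
4: W B1 → L1 hit [D]
5: R B1 → L1 hit [D]
6: R B0 → L0 miss wb→B2 [-]
7: W B3 → L1 miss wb→B1 [D]
8: W B2 → L0 miss [D]
9: W B2 → L0 hit [D]
10: W B0 → L0 miss wb→B2 [D]
11: R B3 → L1 hit [D]

WB = [2, 1, 2]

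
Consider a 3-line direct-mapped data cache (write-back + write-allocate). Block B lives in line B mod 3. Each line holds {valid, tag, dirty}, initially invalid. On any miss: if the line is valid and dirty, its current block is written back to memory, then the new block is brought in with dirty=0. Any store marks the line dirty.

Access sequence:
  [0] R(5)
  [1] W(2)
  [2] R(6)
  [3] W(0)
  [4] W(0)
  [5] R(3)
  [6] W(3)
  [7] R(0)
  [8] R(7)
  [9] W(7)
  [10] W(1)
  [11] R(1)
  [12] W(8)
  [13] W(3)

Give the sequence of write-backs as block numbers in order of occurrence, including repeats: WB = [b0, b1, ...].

WB = [0, 3, 7, 2]

0: R B5 → L2 miss [-]
1: W B2 → L2 miss [D]
2: R B6 → L0 miss [-]
3: W B0 → L0 miss [D]
4: W B0 → L0 hit [D]
5: R B3 → L0 miss wb→B0 [-]
6: W B3 → L0 hit [D]
7: R B0 → L0 miss wb→B3 [-]
8: R B7 → L1 miss [-]
9: W B7 → L1 hit [D]
10: W B1 → L1 miss wb→B7 [D]
11: R B1 → L1 hit [D]
12: W B8 → L2 miss wb→B2 [D]
13: W B3 → L0 miss [D]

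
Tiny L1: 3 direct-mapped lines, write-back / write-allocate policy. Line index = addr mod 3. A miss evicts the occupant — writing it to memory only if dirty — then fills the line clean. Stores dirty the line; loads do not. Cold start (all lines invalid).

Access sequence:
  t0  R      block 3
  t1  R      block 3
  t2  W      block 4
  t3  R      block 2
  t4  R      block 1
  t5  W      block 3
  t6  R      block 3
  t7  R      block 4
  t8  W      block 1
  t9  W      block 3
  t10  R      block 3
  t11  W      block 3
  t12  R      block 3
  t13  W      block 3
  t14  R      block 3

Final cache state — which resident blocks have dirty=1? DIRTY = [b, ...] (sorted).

0: R B3 → L0 miss [-]
1: R B3 → L0 hit [-]
2: W B4 → L1 miss [D]
3: R B2 → L2 miss [-]
4: R B1 → L1 miss wb→B4 [-]
5: W B3 → L0 hit [D]
6: R B3 → L0 hit [D]
7: R B4 → L1 miss [-]
8: W B1 → L1 miss [D]
9: W B3 → L0 hit [D]
10: R B3 → L0 hit [D]
11: W B3 → L0 hit [D]
12: R B3 → L0 hit [D]
13: W B3 → L0 hit [D]
14: R B3 → L0 hit [D]

DIRTY = [1, 3]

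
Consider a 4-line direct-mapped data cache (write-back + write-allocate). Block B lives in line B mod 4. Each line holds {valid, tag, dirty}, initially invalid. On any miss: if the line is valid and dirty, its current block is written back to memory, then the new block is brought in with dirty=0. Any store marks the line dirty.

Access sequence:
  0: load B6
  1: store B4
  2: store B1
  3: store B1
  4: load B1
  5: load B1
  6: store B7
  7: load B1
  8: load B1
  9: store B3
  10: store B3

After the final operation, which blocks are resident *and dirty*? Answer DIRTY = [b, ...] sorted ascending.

DIRTY = [1, 3, 4]

  0 | R B6 → L2 miss [-]
  1 | W B4 → L0 miss [D]
  2 | W B1 → L1 miss [D]
  3 | W B1 → L1 hit [D]
  4 | R B1 → L1 hit [D]
  5 | R B1 → L1 hit [D]
  6 | W B7 → L3 miss [D]
  7 | R B1 → L1 hit [D]
  8 | R B1 → L1 hit [D]
  9 | W B3 → L3 miss wb→B7 [D]
  10 | W B3 → L3 hit [D]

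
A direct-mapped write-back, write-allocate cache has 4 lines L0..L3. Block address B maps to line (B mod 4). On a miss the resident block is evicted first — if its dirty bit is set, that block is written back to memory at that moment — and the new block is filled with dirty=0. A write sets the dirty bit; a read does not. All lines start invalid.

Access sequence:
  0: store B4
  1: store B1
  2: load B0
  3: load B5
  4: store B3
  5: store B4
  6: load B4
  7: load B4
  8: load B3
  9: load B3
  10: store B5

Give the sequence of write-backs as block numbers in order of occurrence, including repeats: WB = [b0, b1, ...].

WB = [4, 1]

  0 | W B4 → L0 miss [D]
  1 | W B1 → L1 miss [D]
  2 | R B0 → L0 miss wb→B4 [-]
  3 | R B5 → L1 miss wb→B1 [-]
  4 | W B3 → L3 miss [D]
  5 | W B4 → L0 miss [D]
  6 | R B4 → L0 hit [D]
  7 | R B4 → L0 hit [D]
  8 | R B3 → L3 hit [D]
  9 | R B3 → L3 hit [D]
  10 | W B5 → L1 hit [D]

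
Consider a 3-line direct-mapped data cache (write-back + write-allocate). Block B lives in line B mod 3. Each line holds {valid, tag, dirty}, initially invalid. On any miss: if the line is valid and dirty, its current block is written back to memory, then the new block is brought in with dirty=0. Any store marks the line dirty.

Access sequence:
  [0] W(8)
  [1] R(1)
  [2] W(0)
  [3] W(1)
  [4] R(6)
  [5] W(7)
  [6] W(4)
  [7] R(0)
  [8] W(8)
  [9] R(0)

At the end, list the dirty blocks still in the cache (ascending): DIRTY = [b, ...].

DIRTY = [4, 8]

0: W B8 -> L2 miss  d=D]
1: R B1 -> L1 miss  d=-]
2: W B0 -> L0 miss  d=D]
3: W B1 -> L1 hit  d=D]
4: R B6 -> L0 miss wb->B0  d=-]
5: W B7 -> L1 miss wb->B1  d=D]
6: W B4 -> L1 miss wb->B7  d=D]
7: R B0 -> L0 miss  d=-]
8: W B8 -> L2 hit  d=D]
9: R B0 -> L0 hit  d=-]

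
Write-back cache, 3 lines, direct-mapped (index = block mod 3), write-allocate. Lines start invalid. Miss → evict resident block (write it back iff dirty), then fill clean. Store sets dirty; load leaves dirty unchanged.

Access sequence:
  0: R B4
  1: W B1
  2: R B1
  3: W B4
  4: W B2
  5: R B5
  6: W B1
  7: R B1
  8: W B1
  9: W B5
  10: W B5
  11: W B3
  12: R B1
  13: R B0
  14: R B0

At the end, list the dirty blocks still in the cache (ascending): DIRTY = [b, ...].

DIRTY = [1, 5]

  0 | R B4 → L1 miss [-]
  1 | W B1 → L1 miss [D]
  2 | R B1 → L1 hit [D]
  3 | W B4 → L1 miss wb→B1 [D]
  4 | W B2 → L2 miss [D]
  5 | R B5 → L2 miss wb→B2 [-]
  6 | W B1 → L1 miss wb→B4 [D]
  7 | R B1 → L1 hit [D]
  8 | W B1 → L1 hit [D]
  9 | W B5 → L2 hit [D]
  10 | W B5 → L2 hit [D]
  11 | W B3 → L0 miss [D]
  12 | R B1 → L1 hit [D]
  13 | R B0 → L0 miss wb→B3 [-]
  14 | R B0 → L0 hit [-]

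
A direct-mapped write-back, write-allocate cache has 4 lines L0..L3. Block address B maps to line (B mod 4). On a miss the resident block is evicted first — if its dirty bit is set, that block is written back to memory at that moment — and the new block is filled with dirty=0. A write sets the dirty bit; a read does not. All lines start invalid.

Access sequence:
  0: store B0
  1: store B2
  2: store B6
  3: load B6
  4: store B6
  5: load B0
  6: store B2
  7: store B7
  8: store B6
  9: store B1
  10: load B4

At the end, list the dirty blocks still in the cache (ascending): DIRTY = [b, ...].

DIRTY = [1, 6, 7]

0: W B0 -> L0 miss  d=D]
1: W B2 -> L2 miss  d=D]
2: W B6 -> L2 miss wb->B2  d=D]
3: R B6 -> L2 hit  d=D]
4: W B6 -> L2 hit  d=D]
5: R B0 -> L0 hit  d=D]
6: W B2 -> L2 miss wb->B6  d=D]
7: W B7 -> L3 miss  d=D]
8: W B6 -> L2 miss wb->B2  d=D]
9: W B1 -> L1 miss  d=D]
10: R B4 -> L0 miss wb->B0  d=-]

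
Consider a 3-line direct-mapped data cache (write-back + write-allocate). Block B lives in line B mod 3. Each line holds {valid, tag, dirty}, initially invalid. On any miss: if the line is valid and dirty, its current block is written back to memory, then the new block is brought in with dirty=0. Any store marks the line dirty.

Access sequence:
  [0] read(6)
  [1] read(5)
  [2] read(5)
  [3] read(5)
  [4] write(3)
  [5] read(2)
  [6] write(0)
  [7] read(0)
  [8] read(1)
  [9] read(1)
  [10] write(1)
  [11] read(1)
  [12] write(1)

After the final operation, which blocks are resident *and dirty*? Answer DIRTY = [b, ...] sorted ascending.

0: R B6 → L0 miss [-]
1: R B5 → L2 miss [-]
2: R B5 → L2 hit [-]
3: R B5 → L2 hit [-]
4: W B3 → L0 miss [D]
5: R B2 → L2 miss [-]
6: W B0 → L0 miss wb→B3 [D]
7: R B0 → L0 hit [D]
8: R B1 → L1 miss [-]
9: R B1 → L1 hit [-]
10: W B1 → L1 hit [D]
11: R B1 → L1 hit [D]
12: W B1 → L1 hit [D]

DIRTY = [0, 1]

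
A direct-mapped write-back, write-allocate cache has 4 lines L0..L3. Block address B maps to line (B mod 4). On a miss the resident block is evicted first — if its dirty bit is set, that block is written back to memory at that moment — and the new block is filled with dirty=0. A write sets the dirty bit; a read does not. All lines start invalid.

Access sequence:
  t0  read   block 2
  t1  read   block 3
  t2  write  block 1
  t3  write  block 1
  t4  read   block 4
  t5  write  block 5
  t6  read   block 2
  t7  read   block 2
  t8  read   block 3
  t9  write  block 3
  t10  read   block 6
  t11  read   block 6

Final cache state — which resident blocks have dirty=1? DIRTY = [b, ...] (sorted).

DIRTY = [3, 5]

  0 | R B2 → L2 miss [-]
  1 | R B3 → L3 miss [-]
  2 | W B1 → L1 miss [D]
  3 | W B1 → L1 hit [D]
  4 | R B4 → L0 miss [-]
  5 | W B5 → L1 miss wb→B1 [D]
  6 | R B2 → L2 hit [-]
  7 | R B2 → L2 hit [-]
  8 | R B3 → L3 hit [-]
  9 | W B3 → L3 hit [D]
  10 | R B6 → L2 miss [-]
  11 | R B6 → L2 hit [-]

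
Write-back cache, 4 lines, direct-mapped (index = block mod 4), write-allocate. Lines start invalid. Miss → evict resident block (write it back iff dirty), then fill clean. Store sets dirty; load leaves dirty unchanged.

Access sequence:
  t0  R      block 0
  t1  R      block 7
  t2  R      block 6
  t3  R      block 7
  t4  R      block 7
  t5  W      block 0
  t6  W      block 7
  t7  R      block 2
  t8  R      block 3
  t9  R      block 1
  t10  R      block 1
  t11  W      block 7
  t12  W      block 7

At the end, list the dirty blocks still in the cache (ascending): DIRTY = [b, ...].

0: R B0 -> L0 miss  d=-]
1: R B7 -> L3 miss  d=-]
2: R B6 -> L2 miss  d=-]
3: R B7 -> L3 hit  d=-]
4: R B7 -> L3 hit  d=-]
5: W B0 -> L0 hit  d=D]
6: W B7 -> L3 hit  d=D]
7: R B2 -> L2 miss  d=-]
8: R B3 -> L3 miss wb->B7  d=-]
9: R B1 -> L1 miss  d=-]
10: R B1 -> L1 hit  d=-]
11: W B7 -> L3 miss  d=D]
12: W B7 -> L3 hit  d=D]

DIRTY = [0, 7]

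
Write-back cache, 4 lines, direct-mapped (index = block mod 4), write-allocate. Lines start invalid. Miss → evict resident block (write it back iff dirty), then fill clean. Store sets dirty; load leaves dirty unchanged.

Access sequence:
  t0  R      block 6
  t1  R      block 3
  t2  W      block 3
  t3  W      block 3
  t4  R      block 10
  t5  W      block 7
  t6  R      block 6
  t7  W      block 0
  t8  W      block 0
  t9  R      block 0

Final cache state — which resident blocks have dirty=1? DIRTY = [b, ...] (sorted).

  0 | R B6 → L2 miss [-]
  1 | R B3 → L3 miss [-]
  2 | W B3 → L3 hit [D]
  3 | W B3 → L3 hit [D]
  4 | R B10 → L2 miss [-]
  5 | W B7 → L3 miss wb→B3 [D]
  6 | R B6 → L2 miss [-]
  7 | W B0 → L0 miss [D]
  8 | W B0 → L0 hit [D]
  9 | R B0 → L0 hit [D]

DIRTY = [0, 7]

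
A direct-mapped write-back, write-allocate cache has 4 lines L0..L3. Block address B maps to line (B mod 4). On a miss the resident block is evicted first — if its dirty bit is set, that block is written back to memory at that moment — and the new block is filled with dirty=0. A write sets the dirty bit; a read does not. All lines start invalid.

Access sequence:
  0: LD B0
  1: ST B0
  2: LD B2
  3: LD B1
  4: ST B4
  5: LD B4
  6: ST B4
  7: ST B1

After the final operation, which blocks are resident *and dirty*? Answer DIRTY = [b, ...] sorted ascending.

0: R B0 -> L0 miss  d=-]
1: W B0 -> L0 hit  d=D]
2: R B2 -> L2 miss  d=-]
3: R B1 -> L1 miss  d=-]
4: W B4 -> L0 miss wb->B0  d=D]
5: R B4 -> L0 hit  d=D]
6: W B4 -> L0 hit  d=D]
7: W B1 -> L1 hit  d=D]

DIRTY = [1, 4]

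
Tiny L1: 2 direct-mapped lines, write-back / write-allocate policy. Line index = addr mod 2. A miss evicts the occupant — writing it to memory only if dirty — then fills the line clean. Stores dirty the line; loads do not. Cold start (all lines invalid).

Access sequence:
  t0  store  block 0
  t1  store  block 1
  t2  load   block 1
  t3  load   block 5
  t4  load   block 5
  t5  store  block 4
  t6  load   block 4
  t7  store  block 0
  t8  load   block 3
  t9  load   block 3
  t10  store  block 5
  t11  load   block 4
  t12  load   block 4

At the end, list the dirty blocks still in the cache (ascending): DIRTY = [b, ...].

DIRTY = [5]

  0 | W B0 → L0 miss [D]
  1 | W B1 → L1 miss [D]
  2 | R B1 → L1 hit [D]
  3 | R B5 → L1 miss wb→B1 [-]
  4 | R B5 → L1 hit [-]
  5 | W B4 → L0 miss wb→B0 [D]
  6 | R B4 → L0 hit [D]
  7 | W B0 → L0 miss wb→B4 [D]
  8 | R B3 → L1 miss [-]
  9 | R B3 → L1 hit [-]
  10 | W B5 → L1 miss [D]
  11 | R B4 → L0 miss wb→B0 [-]
  12 | R B4 → L0 hit [-]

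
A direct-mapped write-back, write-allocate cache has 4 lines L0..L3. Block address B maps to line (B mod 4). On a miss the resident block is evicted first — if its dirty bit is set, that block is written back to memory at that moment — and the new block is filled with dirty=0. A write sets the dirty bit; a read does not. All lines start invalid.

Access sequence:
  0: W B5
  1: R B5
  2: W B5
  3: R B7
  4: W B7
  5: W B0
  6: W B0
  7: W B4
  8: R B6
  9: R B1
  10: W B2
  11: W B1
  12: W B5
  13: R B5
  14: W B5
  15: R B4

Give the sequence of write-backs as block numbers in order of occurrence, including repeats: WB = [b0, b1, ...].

  0 | W B5 → L1 miss [D]
  1 | R B5 → L1 hit [D]
  2 | W B5 → L1 hit [D]
  3 | R B7 → L3 miss [-]
  4 | W B7 → L3 hit [D]
  5 | W B0 → L0 miss [D]
  6 | W B0 → L0 hit [D]
  7 | W B4 → L0 miss wb→B0 [D]
  8 | R B6 → L2 miss [-]
  9 | R B1 → L1 miss wb→B5 [-]
  10 | W B2 → L2 miss [D]
  11 | W B1 → L1 hit [D]
  12 | W B5 → L1 miss wb→B1 [D]
  13 | R B5 → L1 hit [D]
  14 | W B5 → L1 hit [D]
  15 | R B4 → L0 hit [D]

WB = [0, 5, 1]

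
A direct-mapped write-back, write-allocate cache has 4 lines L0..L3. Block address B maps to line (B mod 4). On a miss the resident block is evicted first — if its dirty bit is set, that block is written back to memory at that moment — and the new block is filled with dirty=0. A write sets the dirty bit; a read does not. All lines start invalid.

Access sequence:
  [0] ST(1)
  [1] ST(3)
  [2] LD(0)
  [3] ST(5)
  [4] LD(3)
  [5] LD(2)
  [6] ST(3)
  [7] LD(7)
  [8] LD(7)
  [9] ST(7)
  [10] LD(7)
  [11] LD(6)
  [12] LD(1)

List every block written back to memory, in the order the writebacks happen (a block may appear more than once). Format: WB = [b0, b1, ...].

WB = [1, 3, 5]

  0 | W B1 → L1 miss [D]
  1 | W B3 → L3 miss [D]
  2 | R B0 → L0 miss [-]
  3 | W B5 → L1 miss wb→B1 [D]
  4 | R B3 → L3 hit [D]
  5 | R B2 → L2 miss [-]
  6 | W B3 → L3 hit [D]
  7 | R B7 → L3 miss wb→B3 [-]
  8 | R B7 → L3 hit [-]
  9 | W B7 → L3 hit [D]
  10 | R B7 → L3 hit [D]
  11 | R B6 → L2 miss [-]
  12 | R B1 → L1 miss wb→B5 [-]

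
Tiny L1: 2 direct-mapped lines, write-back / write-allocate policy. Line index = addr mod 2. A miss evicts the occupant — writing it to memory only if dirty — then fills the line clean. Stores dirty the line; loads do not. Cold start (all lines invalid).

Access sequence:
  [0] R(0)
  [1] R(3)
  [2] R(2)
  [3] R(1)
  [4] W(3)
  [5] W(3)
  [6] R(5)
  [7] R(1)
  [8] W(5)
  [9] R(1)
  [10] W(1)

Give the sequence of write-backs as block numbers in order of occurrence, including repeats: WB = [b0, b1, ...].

WB = [3, 5]

0: R B0 → L0 miss [-]
1: R B3 → L1 miss [-]
2: R B2 → L0 miss [-]
3: R B1 → L1 miss [-]
4: W B3 → L1 miss [D]
5: W B3 → L1 hit [D]
6: R B5 → L1 miss wb→B3 [-]
7: R B1 → L1 miss [-]
8: W B5 → L1 miss [D]
9: R B1 → L1 miss wb→B5 [-]
10: W B1 → L1 hit [D]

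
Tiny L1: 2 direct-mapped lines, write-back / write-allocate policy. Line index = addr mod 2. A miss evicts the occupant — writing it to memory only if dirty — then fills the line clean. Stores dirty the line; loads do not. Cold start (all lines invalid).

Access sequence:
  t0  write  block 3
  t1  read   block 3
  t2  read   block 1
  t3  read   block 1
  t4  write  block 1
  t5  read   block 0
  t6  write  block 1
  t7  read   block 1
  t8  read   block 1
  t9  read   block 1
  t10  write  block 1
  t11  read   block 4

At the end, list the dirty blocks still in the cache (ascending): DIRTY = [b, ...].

DIRTY = [1]

  0 | W B3 → L1 miss [D]
  1 | R B3 → L1 hit [D]
  2 | R B1 → L1 miss wb→B3 [-]
  3 | R B1 → L1 hit [-]
  4 | W B1 → L1 hit [D]
  5 | R B0 → L0 miss [-]
  6 | W B1 → L1 hit [D]
  7 | R B1 → L1 hit [D]
  8 | R B1 → L1 hit [D]
  9 | R B1 → L1 hit [D]
  10 | W B1 → L1 hit [D]
  11 | R B4 → L0 miss [-]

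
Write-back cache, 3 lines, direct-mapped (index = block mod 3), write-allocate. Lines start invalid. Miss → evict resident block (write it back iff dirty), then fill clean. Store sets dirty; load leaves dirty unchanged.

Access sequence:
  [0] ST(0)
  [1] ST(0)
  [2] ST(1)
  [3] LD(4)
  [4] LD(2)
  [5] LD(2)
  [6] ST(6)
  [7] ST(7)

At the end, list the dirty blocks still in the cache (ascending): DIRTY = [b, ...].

0: W B0 -> L0 miss  d=D]
1: W B0 -> L0 hit  d=D]
2: W B1 -> L1 miss  d=D]
3: R B4 -> L1 miss wb->B1  d=-]
4: R B2 -> L2 miss  d=-]
5: R B2 -> L2 hit  d=-]
6: W B6 -> L0 miss wb->B0  d=D]
7: W B7 -> L1 miss  d=D]

DIRTY = [6, 7]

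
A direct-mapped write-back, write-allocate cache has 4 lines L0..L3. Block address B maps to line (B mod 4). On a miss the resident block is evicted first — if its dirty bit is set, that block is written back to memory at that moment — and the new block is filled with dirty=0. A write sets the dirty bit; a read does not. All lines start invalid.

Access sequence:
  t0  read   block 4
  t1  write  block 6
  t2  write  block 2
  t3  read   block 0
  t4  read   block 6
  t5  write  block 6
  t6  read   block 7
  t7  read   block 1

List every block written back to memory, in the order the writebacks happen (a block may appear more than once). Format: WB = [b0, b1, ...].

WB = [6, 2]

0: R B4 → L0 miss [-]
1: W B6 → L2 miss [D]
2: W B2 → L2 miss wb→B6 [D]
3: R B0 → L0 miss [-]
4: R B6 → L2 miss wb→B2 [-]
5: W B6 → L2 hit [D]
6: R B7 → L3 miss [-]
7: R B1 → L1 miss [-]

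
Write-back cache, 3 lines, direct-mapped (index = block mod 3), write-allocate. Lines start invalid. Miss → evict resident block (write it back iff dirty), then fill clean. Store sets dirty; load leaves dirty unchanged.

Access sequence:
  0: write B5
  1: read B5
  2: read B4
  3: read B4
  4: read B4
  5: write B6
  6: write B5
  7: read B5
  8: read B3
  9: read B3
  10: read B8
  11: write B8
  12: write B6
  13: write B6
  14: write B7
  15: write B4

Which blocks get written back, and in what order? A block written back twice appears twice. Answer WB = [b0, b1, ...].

WB = [6, 5, 7]

  0 | W B5 → L2 miss [D]
  1 | R B5 → L2 hit [D]
  2 | R B4 → L1 miss [-]
  3 | R B4 → L1 hit [-]
  4 | R B4 → L1 hit [-]
  5 | W B6 → L0 miss [D]
  6 | W B5 → L2 hit [D]
  7 | R B5 → L2 hit [D]
  8 | R B3 → L0 miss wb→B6 [-]
  9 | R B3 → L0 hit [-]
  10 | R B8 → L2 miss wb→B5 [-]
  11 | W B8 → L2 hit [D]
  12 | W B6 → L0 miss [D]
  13 | W B6 → L0 hit [D]
  14 | W B7 → L1 miss [D]
  15 | W B4 → L1 miss wb→B7 [D]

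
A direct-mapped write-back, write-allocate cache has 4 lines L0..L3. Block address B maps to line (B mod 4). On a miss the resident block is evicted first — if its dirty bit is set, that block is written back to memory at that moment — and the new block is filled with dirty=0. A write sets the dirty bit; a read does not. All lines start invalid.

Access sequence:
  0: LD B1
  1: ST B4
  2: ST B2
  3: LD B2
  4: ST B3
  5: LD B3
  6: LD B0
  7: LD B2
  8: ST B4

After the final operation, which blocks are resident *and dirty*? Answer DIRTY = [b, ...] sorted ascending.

0: R B1 -> L1 miss  d=-]
1: W B4 -> L0 miss  d=D]
2: W B2 -> L2 miss  d=D]
3: R B2 -> L2 hit  d=D]
4: W B3 -> L3 miss  d=D]
5: R B3 -> L3 hit  d=D]
6: R B0 -> L0 miss wb->B4  d=-]
7: R B2 -> L2 hit  d=D]
8: W B4 -> L0 miss  d=D]

DIRTY = [2, 3, 4]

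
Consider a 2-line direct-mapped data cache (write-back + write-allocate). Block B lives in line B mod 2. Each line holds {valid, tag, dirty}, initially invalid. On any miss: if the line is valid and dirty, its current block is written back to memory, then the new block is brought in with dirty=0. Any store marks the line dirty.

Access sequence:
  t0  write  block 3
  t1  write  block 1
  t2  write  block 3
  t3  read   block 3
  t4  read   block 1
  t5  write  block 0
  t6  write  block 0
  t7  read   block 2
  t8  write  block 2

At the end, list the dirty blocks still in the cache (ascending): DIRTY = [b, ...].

DIRTY = [2]

  0 | W B3 → L1 miss [D]
  1 | W B1 → L1 miss wb→B3 [D]
  2 | W B3 → L1 miss wb→B1 [D]
  3 | R B3 → L1 hit [D]
  4 | R B1 → L1 miss wb→B3 [-]
  5 | W B0 → L0 miss [D]
  6 | W B0 → L0 hit [D]
  7 | R B2 → L0 miss wb→B0 [-]
  8 | W B2 → L0 hit [D]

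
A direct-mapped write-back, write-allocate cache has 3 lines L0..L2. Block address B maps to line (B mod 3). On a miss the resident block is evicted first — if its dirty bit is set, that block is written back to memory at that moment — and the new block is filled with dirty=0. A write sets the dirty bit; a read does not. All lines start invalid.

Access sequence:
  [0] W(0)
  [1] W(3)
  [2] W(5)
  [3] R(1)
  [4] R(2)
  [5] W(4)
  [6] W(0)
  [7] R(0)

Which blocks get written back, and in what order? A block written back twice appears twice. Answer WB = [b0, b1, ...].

  0 | W B0 → L0 miss [D]
  1 | W B3 → L0 miss wb→B0 [D]
  2 | W B5 → L2 miss [D]
  3 | R B1 → L1 miss [-]
  4 | R B2 → L2 miss wb→B5 [-]
  5 | W B4 → L1 miss [D]
  6 | W B0 → L0 miss wb→B3 [D]
  7 | R B0 → L0 hit [D]

WB = [0, 5, 3]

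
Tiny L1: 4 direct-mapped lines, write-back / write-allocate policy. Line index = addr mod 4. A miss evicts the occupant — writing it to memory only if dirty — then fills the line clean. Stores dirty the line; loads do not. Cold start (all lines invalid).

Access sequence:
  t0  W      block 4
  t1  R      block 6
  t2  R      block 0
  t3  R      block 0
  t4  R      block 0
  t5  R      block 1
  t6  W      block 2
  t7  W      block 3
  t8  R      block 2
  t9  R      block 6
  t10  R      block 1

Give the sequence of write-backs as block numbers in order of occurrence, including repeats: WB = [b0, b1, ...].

  0 | W B4 → L0 miss [D]
  1 | R B6 → L2 miss [-]
  2 | R B0 → L0 miss wb→B4 [-]
  3 | R B0 → L0 hit [-]
  4 | R B0 → L0 hit [-]
  5 | R B1 → L1 miss [-]
  6 | W B2 → L2 miss [D]
  7 | W B3 → L3 miss [D]
  8 | R B2 → L2 hit [D]
  9 | R B6 → L2 miss wb→B2 [-]
  10 | R B1 → L1 hit [-]

WB = [4, 2]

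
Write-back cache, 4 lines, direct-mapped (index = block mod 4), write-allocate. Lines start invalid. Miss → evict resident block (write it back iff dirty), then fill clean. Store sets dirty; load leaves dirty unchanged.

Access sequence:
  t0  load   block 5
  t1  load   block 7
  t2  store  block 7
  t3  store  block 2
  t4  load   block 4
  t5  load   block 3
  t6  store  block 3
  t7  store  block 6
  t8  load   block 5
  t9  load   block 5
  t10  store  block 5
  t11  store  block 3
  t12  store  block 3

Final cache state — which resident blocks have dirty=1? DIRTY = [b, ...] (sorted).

DIRTY = [3, 5, 6]

0: R B5 → L1 miss [-]
1: R B7 → L3 miss [-]
2: W B7 → L3 hit [D]
3: W B2 → L2 miss [D]
4: R B4 → L0 miss [-]
5: R B3 → L3 miss wb→B7 [-]
6: W B3 → L3 hit [D]
7: W B6 → L2 miss wb→B2 [D]
8: R B5 → L1 hit [-]
9: R B5 → L1 hit [-]
10: W B5 → L1 hit [D]
11: W B3 → L3 hit [D]
12: W B3 → L3 hit [D]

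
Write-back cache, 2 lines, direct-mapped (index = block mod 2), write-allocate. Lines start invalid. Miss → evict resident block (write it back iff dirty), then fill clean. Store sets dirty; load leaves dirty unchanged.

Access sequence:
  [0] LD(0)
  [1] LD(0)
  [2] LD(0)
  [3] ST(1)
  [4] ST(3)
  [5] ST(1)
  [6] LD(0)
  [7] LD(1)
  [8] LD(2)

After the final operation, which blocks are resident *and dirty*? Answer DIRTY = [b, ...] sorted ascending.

DIRTY = [1]

  0 | R B0 → L0 miss [-]
  1 | R B0 → L0 hit [-]
  2 | R B0 → L0 hit [-]
  3 | W B1 → L1 miss [D]
  4 | W B3 → L1 miss wb→B1 [D]
  5 | W B1 → L1 miss wb→B3 [D]
  6 | R B0 → L0 hit [-]
  7 | R B1 → L1 hit [D]
  8 | R B2 → L0 miss [-]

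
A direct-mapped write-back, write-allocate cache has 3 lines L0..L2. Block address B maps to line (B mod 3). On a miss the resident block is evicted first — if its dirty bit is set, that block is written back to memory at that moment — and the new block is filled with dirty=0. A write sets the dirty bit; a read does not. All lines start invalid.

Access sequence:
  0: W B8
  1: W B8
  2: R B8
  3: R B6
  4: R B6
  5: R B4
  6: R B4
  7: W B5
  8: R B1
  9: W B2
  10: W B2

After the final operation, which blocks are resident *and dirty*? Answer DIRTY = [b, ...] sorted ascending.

  0 | W B8 → L2 miss [D]
  1 | W B8 → L2 hit [D]
  2 | R B8 → L2 hit [D]
  3 | R B6 → L0 miss [-]
  4 | R B6 → L0 hit [-]
  5 | R B4 → L1 miss [-]
  6 | R B4 → L1 hit [-]
  7 | W B5 → L2 miss wb→B8 [D]
  8 | R B1 → L1 miss [-]
  9 | W B2 → L2 miss wb→B5 [D]
  10 | W B2 → L2 hit [D]

DIRTY = [2]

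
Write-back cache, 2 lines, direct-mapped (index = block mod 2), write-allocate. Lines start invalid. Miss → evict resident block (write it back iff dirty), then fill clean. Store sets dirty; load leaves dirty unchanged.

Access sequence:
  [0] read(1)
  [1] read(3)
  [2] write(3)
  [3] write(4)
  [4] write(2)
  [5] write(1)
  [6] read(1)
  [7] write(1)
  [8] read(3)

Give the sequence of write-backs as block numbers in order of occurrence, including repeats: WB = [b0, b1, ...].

0: R B1 -> L1 miss  d=-]
1: R B3 -> L1 miss  d=-]
2: W B3 -> L1 hit  d=D]
3: W B4 -> L0 miss  d=D]
4: W B2 -> L0 miss wb->B4  d=D]
5: W B1 -> L1 miss wb->B3  d=D]
6: R B1 -> L1 hit  d=D]
7: W B1 -> L1 hit  d=D]
8: R B3 -> L1 miss wb->B1  d=-]

WB = [4, 3, 1]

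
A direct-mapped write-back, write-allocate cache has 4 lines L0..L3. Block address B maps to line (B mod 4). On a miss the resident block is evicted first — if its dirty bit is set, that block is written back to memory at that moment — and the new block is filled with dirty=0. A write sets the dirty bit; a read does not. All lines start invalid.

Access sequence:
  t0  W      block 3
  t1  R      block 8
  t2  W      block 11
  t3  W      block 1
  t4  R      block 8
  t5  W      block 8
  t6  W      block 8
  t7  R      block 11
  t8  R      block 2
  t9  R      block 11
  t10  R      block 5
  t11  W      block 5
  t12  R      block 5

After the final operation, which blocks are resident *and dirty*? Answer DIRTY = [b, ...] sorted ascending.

  0 | W B3 → L3 miss [D]
  1 | R B8 → L0 miss [-]
  2 | W B11 → L3 miss wb→B3 [D]
  3 | W B1 → L1 miss [D]
  4 | R B8 → L0 hit [-]
  5 | W B8 → L0 hit [D]
  6 | W B8 → L0 hit [D]
  7 | R B11 → L3 hit [D]
  8 | R B2 → L2 miss [-]
  9 | R B11 → L3 hit [D]
  10 | R B5 → L1 miss wb→B1 [-]
  11 | W B5 → L1 hit [D]
  12 | R B5 → L1 hit [D]

DIRTY = [5, 8, 11]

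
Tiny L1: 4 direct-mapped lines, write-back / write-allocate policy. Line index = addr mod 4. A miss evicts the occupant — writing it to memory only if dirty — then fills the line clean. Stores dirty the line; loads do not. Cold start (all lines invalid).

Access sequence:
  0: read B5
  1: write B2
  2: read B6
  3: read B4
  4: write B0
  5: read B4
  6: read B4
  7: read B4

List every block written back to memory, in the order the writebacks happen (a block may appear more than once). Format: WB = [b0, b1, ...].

WB = [2, 0]

0: R B5 -> L1 miss  d=-]
1: W B2 -> L2 miss  d=D]
2: R B6 -> L2 miss wb->B2  d=-]
3: R B4 -> L0 miss  d=-]
4: W B0 -> L0 miss  d=D]
5: R B4 -> L0 miss wb->B0  d=-]
6: R B4 -> L0 hit  d=-]
7: R B4 -> L0 hit  d=-]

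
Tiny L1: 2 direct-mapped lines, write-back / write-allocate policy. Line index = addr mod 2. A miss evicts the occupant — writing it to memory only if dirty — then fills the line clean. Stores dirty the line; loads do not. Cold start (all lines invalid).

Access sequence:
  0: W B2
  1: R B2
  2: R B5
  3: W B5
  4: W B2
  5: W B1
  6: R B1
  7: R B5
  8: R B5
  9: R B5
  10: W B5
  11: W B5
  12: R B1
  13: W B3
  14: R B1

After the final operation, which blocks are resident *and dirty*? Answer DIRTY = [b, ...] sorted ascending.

0: W B2 → L0 miss [D]
1: R B2 → L0 hit [D]
2: R B5 → L1 miss [-]
3: W B5 → L1 hit [D]
4: W B2 → L0 hit [D]
5: W B1 → L1 miss wb→B5 [D]
6: R B1 → L1 hit [D]
7: R B5 → L1 miss wb→B1 [-]
8: R B5 → L1 hit [-]
9: R B5 → L1 hit [-]
10: W B5 → L1 hit [D]
11: W B5 → L1 hit [D]
12: R B1 → L1 miss wb→B5 [-]
13: W B3 → L1 miss [D]
14: R B1 → L1 miss wb→B3 [-]

DIRTY = [2]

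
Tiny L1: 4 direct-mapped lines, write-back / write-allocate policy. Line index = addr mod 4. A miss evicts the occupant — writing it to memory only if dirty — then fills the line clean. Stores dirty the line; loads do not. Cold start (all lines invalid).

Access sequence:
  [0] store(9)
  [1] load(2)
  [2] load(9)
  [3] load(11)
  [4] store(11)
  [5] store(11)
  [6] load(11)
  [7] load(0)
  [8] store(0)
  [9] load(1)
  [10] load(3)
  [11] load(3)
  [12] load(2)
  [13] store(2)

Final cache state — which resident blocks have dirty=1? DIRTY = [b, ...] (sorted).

0: W B9 → L1 miss [D]
1: R B2 → L2 miss [-]
2: R B9 → L1 hit [D]
3: R B11 → L3 miss [-]
4: W B11 → L3 hit [D]
5: W B11 → L3 hit [D]
6: R B11 → L3 hit [D]
7: R B0 → L0 miss [-]
8: W B0 → L0 hit [D]
9: R B1 → L1 miss wb→B9 [-]
10: R B3 → L3 miss wb→B11 [-]
11: R B3 → L3 hit [-]
12: R B2 → L2 hit [-]
13: W B2 → L2 hit [D]

DIRTY = [0, 2]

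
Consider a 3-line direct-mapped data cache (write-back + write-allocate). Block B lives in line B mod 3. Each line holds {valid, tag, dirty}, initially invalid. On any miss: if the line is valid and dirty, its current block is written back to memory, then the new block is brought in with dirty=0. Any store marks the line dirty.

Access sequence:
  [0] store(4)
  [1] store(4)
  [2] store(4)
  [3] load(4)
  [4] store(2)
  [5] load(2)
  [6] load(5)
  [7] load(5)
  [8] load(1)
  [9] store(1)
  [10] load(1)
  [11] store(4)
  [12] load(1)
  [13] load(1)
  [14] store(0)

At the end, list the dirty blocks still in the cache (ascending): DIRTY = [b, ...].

DIRTY = [0]

  0 | W B4 → L1 miss [D]
  1 | W B4 → L1 hit [D]
  2 | W B4 → L1 hit [D]
  3 | R B4 → L1 hit [D]
  4 | W B2 → L2 miss [D]
  5 | R B2 → L2 hit [D]
  6 | R B5 → L2 miss wb→B2 [-]
  7 | R B5 → L2 hit [-]
  8 | R B1 → L1 miss wb→B4 [-]
  9 | W B1 → L1 hit [D]
  10 | R B1 → L1 hit [D]
  11 | W B4 → L1 miss wb→B1 [D]
  12 | R B1 → L1 miss wb→B4 [-]
  13 | R B1 → L1 hit [-]
  14 | W B0 → L0 miss [D]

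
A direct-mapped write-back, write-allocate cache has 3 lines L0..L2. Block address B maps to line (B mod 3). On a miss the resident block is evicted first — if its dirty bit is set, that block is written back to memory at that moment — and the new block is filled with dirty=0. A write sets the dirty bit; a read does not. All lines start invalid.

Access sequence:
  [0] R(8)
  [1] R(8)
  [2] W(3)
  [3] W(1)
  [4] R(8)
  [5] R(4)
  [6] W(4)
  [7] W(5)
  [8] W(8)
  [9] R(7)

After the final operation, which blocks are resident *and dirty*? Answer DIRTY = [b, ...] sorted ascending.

  0 | R B8 → L2 miss [-]
  1 | R B8 → L2 hit [-]
  2 | W B3 → L0 miss [D]
  3 | W B1 → L1 miss [D]
  4 | R B8 → L2 hit [-]
  5 | R B4 → L1 miss wb→B1 [-]
  6 | W B4 → L1 hit [D]
  7 | W B5 → L2 miss [D]
  8 | W B8 → L2 miss wb→B5 [D]
  9 | R B7 → L1 miss wb→B4 [-]

DIRTY = [3, 8]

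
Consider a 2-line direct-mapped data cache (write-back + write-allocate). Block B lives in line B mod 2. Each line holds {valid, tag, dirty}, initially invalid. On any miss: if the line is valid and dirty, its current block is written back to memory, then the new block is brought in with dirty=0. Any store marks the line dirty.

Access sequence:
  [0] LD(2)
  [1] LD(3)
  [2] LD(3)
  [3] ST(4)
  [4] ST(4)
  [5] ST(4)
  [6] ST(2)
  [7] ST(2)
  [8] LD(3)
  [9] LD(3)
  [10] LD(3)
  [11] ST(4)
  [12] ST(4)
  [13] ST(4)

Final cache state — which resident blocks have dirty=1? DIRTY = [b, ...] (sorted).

0: R B2 -> L0 miss  d=-]
1: R B3 -> L1 miss  d=-]
2: R B3 -> L1 hit  d=-]
3: W B4 -> L0 miss  d=D]
4: W B4 -> L0 hit  d=D]
5: W B4 -> L0 hit  d=D]
6: W B2 -> L0 miss wb->B4  d=D]
7: W B2 -> L0 hit  d=D]
8: R B3 -> L1 hit  d=-]
9: R B3 -> L1 hit  d=-]
10: R B3 -> L1 hit  d=-]
11: W B4 -> L0 miss wb->B2  d=D]
12: W B4 -> L0 hit  d=D]
13: W B4 -> L0 hit  d=D]

DIRTY = [4]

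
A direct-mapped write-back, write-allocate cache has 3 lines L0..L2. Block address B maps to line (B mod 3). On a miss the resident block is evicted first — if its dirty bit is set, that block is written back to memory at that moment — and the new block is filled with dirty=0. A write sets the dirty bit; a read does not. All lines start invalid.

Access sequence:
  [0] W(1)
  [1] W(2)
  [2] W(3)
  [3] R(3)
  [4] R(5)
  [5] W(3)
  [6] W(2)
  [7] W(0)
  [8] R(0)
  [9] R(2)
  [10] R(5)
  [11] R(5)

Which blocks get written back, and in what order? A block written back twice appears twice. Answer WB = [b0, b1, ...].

WB = [2, 3, 2]

  0 | W B1 → L1 miss [D]
  1 | W B2 → L2 miss [D]
  2 | W B3 → L0 miss [D]
  3 | R B3 → L0 hit [D]
  4 | R B5 → L2 miss wb→B2 [-]
  5 | W B3 → L0 hit [D]
  6 | W B2 → L2 miss [D]
  7 | W B0 → L0 miss wb→B3 [D]
  8 | R B0 → L0 hit [D]
  9 | R B2 → L2 hit [D]
  10 | R B5 → L2 miss wb→B2 [-]
  11 | R B5 → L2 hit [-]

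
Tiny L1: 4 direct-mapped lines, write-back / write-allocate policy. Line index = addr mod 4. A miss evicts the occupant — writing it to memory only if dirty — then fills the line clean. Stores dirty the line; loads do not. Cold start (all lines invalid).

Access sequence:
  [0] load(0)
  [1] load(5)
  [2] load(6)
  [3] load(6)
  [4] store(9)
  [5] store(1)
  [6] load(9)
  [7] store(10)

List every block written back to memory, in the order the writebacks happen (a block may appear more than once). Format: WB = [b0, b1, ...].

0: R B0 -> L0 miss  d=-]
1: R B5 -> L1 miss  d=-]
2: R B6 -> L2 miss  d=-]
3: R B6 -> L2 hit  d=-]
4: W B9 -> L1 miss  d=D]
5: W B1 -> L1 miss wb->B9  d=D]
6: R B9 -> L1 miss wb->B1  d=-]
7: W B10 -> L2 miss  d=D]

WB = [9, 1]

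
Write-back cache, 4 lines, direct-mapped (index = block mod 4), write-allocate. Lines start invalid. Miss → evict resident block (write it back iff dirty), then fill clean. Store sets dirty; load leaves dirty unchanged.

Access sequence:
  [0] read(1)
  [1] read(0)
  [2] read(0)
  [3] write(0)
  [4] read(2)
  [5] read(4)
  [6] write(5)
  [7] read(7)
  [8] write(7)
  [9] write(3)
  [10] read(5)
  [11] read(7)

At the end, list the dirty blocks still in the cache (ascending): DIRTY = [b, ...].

0: R B1 → L1 miss [-]
1: R B0 → L0 miss [-]
2: R B0 → L0 hit [-]
3: W B0 → L0 hit [D]
4: R B2 → L2 miss [-]
5: R B4 → L0 miss wb→B0 [-]
6: W B5 → L1 miss [D]
7: R B7 → L3 miss [-]
8: W B7 → L3 hit [D]
9: W B3 → L3 miss wb→B7 [D]
10: R B5 → L1 hit [D]
11: R B7 → L3 miss wb→B3 [-]

DIRTY = [5]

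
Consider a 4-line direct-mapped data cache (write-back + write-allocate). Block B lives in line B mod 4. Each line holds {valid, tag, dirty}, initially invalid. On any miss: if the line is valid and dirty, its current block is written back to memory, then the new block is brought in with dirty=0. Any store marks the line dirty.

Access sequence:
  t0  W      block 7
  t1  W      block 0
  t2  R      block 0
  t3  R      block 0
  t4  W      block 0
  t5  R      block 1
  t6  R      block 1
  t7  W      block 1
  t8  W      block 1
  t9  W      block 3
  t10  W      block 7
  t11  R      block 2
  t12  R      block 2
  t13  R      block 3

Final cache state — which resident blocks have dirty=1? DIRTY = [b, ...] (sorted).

DIRTY = [0, 1]

0: W B7 -> L3 miss  d=D]
1: W B0 -> L0 miss  d=D]
2: R B0 -> L0 hit  d=D]
3: R B0 -> L0 hit  d=D]
4: W B0 -> L0 hit  d=D]
5: R B1 -> L1 miss  d=-]
6: R B1 -> L1 hit  d=-]
7: W B1 -> L1 hit  d=D]
8: W B1 -> L1 hit  d=D]
9: W B3 -> L3 miss wb->B7  d=D]
10: W B7 -> L3 miss wb->B3  d=D]
11: R B2 -> L2 miss  d=-]
12: R B2 -> L2 hit  d=-]
13: R B3 -> L3 miss wb->B7  d=-]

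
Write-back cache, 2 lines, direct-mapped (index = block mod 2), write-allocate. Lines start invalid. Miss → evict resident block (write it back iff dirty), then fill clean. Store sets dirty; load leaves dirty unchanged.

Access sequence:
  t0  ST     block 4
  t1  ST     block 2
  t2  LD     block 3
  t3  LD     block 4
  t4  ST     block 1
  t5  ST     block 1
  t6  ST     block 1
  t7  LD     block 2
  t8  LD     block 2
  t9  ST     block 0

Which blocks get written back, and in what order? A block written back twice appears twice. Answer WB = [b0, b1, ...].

WB = [4, 2]

  0 | W B4 → L0 miss [D]
  1 | W B2 → L0 miss wb→B4 [D]
  2 | R B3 → L1 miss [-]
  3 | R B4 → L0 miss wb→B2 [-]
  4 | W B1 → L1 miss [D]
  5 | W B1 → L1 hit [D]
  6 | W B1 → L1 hit [D]
  7 | R B2 → L0 miss [-]
  8 | R B2 → L0 hit [-]
  9 | W B0 → L0 miss [D]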